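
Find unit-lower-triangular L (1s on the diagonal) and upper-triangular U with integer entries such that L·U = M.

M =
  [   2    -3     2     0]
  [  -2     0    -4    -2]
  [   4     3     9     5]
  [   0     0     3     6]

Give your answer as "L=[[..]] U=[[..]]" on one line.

  R1 -= -1·R0 → [0,-3,-2,-2]
  R2 -= 2·R0 → [0,9,5,5]
  R3 -= 0·R0 → [0,0,3,6]
  R2 -= -3·R1 → [0,0,-1,-1]
  R3 -= 0·R1 → [0,0,3,6]
  R3 -= -3·R2 → [0,0,0,3]

L=[[1,0,0,0],[-1,1,0,0],[2,-3,1,0],[0,0,-3,1]] U=[[2,-3,2,0],[0,-3,-2,-2],[0,0,-1,-1],[0,0,0,3]]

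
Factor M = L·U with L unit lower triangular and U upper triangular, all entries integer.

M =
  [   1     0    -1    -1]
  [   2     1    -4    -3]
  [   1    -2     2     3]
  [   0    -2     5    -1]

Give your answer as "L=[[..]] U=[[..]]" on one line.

L=[[1,0,0,0],[2,1,0,0],[1,-2,1,0],[0,-2,-1,1]] U=[[1,0,-1,-1],[0,1,-2,-1],[0,0,-1,2],[0,0,0,-1]]

  R1 -= 2·R0 → [0,1,-2,-1]
  R2 -= 1·R0 → [0,-2,3,4]
  R3 -= 0·R0 → [0,-2,5,-1]
  R2 -= -2·R1 → [0,0,-1,2]
  R3 -= -2·R1 → [0,0,1,-3]
  R3 -= -1·R2 → [0,0,0,-1]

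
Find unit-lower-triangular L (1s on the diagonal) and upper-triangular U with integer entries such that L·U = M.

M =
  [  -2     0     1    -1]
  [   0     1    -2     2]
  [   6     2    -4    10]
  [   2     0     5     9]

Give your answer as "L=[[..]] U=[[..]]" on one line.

  r1 -= 0·r0 → [0,1,-2,2]
  r2 -= -3·r0 → [0,2,-1,7]
  r3 -= -1·r0 → [0,0,6,8]
  r2 -= 2·r1 → [0,0,3,3]
  r3 -= 0·r1 → [0,0,6,8]
  r3 -= 2·r2 → [0,0,0,2]

L=[[1,0,0,0],[0,1,0,0],[-3,2,1,0],[-1,0,2,1]] U=[[-2,0,1,-1],[0,1,-2,2],[0,0,3,3],[0,0,0,2]]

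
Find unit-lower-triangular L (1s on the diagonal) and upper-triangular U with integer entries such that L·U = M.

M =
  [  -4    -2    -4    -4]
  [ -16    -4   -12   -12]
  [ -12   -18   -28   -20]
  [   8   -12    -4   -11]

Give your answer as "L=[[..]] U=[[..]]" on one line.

L=[[1,0,0,0],[4,1,0,0],[3,-3,1,0],[-2,-4,-1,1]] U=[[-4,-2,-4,-4],[0,4,4,4],[0,0,-4,4],[0,0,0,1]]

  r1 -= 4·r0 → [0,4,4,4]
  r2 -= 3·r0 → [0,-12,-16,-8]
  r3 -= -2·r0 → [0,-16,-12,-19]
  r2 -= -3·r1 → [0,0,-4,4]
  r3 -= -4·r1 → [0,0,4,-3]
  r3 -= -1·r2 → [0,0,0,1]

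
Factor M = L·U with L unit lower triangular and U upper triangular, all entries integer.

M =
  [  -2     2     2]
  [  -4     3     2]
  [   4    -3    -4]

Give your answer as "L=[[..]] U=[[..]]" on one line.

L=[[1,0,0],[2,1,0],[-2,-1,1]] U=[[-2,2,2],[0,-1,-2],[0,0,-2]]

  row1 -= 2·row0 → [0,-1,-2]
  row2 -= -2·row0 → [0,1,0]
  row2 -= -1·row1 → [0,0,-2]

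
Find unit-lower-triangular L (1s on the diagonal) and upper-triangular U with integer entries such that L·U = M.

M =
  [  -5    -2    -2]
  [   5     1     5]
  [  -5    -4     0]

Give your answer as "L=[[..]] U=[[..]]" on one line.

L=[[1,0,0],[-1,1,0],[1,2,1]] U=[[-5,-2,-2],[0,-1,3],[0,0,-4]]

  r1 -= -1·r0 → [0,-1,3]
  r2 -= 1·r0 → [0,-2,2]
  r2 -= 2·r1 → [0,0,-4]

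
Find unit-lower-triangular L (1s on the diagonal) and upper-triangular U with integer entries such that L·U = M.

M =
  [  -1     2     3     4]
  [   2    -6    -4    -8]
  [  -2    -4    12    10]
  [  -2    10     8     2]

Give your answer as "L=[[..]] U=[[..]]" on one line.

L=[[1,0,0,0],[-2,1,0,0],[2,4,1,0],[2,-3,-4,1]] U=[[-1,2,3,4],[0,-2,2,0],[0,0,-2,2],[0,0,0,2]]

  r1 -= -2·r0 → [0,-2,2,0]
  r2 -= 2·r0 → [0,-8,6,2]
  r3 -= 2·r0 → [0,6,2,-6]
  r2 -= 4·r1 → [0,0,-2,2]
  r3 -= -3·r1 → [0,0,8,-6]
  r3 -= -4·r2 → [0,0,0,2]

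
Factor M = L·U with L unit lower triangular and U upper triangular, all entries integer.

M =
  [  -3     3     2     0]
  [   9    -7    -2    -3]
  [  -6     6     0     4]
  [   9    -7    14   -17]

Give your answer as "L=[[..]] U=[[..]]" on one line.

  row1 -= -3·row0 → [0,2,4,-3]
  row2 -= 2·row0 → [0,0,-4,4]
  row3 -= -3·row0 → [0,2,20,-17]
  row2 -= 0·row1 → [0,0,-4,4]
  row3 -= 1·row1 → [0,0,16,-14]
  row3 -= -4·row2 → [0,0,0,2]

L=[[1,0,0,0],[-3,1,0,0],[2,0,1,0],[-3,1,-4,1]] U=[[-3,3,2,0],[0,2,4,-3],[0,0,-4,4],[0,0,0,2]]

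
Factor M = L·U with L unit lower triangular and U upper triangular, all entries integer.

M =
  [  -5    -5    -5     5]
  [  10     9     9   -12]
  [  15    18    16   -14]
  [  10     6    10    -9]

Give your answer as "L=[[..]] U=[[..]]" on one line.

  row1 -= -2·row0 → [0,-1,-1,-2]
  row2 -= -3·row0 → [0,3,1,1]
  row3 -= -2·row0 → [0,-4,0,1]
  row2 -= -3·row1 → [0,0,-2,-5]
  row3 -= 4·row1 → [0,0,4,9]
  row3 -= -2·row2 → [0,0,0,-1]

L=[[1,0,0,0],[-2,1,0,0],[-3,-3,1,0],[-2,4,-2,1]] U=[[-5,-5,-5,5],[0,-1,-1,-2],[0,0,-2,-5],[0,0,0,-1]]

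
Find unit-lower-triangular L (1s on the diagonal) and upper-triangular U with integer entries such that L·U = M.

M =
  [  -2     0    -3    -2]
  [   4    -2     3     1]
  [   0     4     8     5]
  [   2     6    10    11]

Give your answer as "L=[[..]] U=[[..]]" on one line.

L=[[1,0,0,0],[-2,1,0,0],[0,-2,1,0],[-1,-3,-1,1]] U=[[-2,0,-3,-2],[0,-2,-3,-3],[0,0,2,-1],[0,0,0,-1]]

  r1 -= -2·r0 → [0,-2,-3,-3]
  r2 -= 0·r0 → [0,4,8,5]
  r3 -= -1·r0 → [0,6,7,9]
  r2 -= -2·r1 → [0,0,2,-1]
  r3 -= -3·r1 → [0,0,-2,0]
  r3 -= -1·r2 → [0,0,0,-1]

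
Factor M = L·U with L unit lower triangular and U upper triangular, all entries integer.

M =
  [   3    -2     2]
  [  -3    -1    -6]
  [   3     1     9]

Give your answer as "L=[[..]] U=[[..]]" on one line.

L=[[1,0,0],[-1,1,0],[1,-1,1]] U=[[3,-2,2],[0,-3,-4],[0,0,3]]

  row1 -= -1·row0 → [0,-3,-4]
  row2 -= 1·row0 → [0,3,7]
  row2 -= -1·row1 → [0,0,3]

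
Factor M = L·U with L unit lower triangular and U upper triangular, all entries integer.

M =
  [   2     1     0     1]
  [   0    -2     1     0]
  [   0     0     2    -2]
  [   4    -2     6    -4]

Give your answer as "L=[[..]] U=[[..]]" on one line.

  R1 -= 0·R0 → [0,-2,1,0]
  R2 -= 0·R0 → [0,0,2,-2]
  R3 -= 2·R0 → [0,-4,6,-6]
  R2 -= 0·R1 → [0,0,2,-2]
  R3 -= 2·R1 → [0,0,4,-6]
  R3 -= 2·R2 → [0,0,0,-2]

L=[[1,0,0,0],[0,1,0,0],[0,0,1,0],[2,2,2,1]] U=[[2,1,0,1],[0,-2,1,0],[0,0,2,-2],[0,0,0,-2]]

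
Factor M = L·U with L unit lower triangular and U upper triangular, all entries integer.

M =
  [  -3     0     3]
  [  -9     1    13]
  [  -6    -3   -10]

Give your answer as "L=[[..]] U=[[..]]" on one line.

L=[[1,0,0],[3,1,0],[2,-3,1]] U=[[-3,0,3],[0,1,4],[0,0,-4]]

  r1 -= 3·r0 → [0,1,4]
  r2 -= 2·r0 → [0,-3,-16]
  r2 -= -3·r1 → [0,0,-4]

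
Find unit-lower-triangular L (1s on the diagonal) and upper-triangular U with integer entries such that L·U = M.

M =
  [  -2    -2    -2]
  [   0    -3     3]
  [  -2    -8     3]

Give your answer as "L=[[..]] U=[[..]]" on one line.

  row1 -= 0·row0 → [0,-3,3]
  row2 -= 1·row0 → [0,-6,5]
  row2 -= 2·row1 → [0,0,-1]

L=[[1,0,0],[0,1,0],[1,2,1]] U=[[-2,-2,-2],[0,-3,3],[0,0,-1]]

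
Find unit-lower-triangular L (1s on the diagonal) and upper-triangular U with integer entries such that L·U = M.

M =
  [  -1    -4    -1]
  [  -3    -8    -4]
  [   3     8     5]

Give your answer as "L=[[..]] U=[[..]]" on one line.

L=[[1,0,0],[3,1,0],[-3,-1,1]] U=[[-1,-4,-1],[0,4,-1],[0,0,1]]

  R1 -= 3·R0 → [0,4,-1]
  R2 -= -3·R0 → [0,-4,2]
  R2 -= -1·R1 → [0,0,1]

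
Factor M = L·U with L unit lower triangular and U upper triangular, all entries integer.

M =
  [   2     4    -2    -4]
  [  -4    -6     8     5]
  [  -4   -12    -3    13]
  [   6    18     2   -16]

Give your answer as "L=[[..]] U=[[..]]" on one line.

  R1 -= -2·R0 → [0,2,4,-3]
  R2 -= -2·R0 → [0,-4,-7,5]
  R3 -= 3·R0 → [0,6,8,-4]
  R2 -= -2·R1 → [0,0,1,-1]
  R3 -= 3·R1 → [0,0,-4,5]
  R3 -= -4·R2 → [0,0,0,1]

L=[[1,0,0,0],[-2,1,0,0],[-2,-2,1,0],[3,3,-4,1]] U=[[2,4,-2,-4],[0,2,4,-3],[0,0,1,-1],[0,0,0,1]]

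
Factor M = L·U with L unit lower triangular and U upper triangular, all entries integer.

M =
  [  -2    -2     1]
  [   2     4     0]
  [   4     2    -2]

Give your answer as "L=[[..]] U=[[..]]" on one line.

L=[[1,0,0],[-1,1,0],[-2,-1,1]] U=[[-2,-2,1],[0,2,1],[0,0,1]]

  r1 -= -1·r0 → [0,2,1]
  r2 -= -2·r0 → [0,-2,0]
  r2 -= -1·r1 → [0,0,1]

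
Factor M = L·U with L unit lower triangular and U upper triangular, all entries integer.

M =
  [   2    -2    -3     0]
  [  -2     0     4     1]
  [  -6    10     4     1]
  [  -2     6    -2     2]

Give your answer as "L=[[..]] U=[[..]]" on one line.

L=[[1,0,0,0],[-1,1,0,0],[-3,-2,1,0],[-1,-2,1,1]] U=[[2,-2,-3,0],[0,-2,1,1],[0,0,-3,3],[0,0,0,1]]

  R1 -= -1·R0 → [0,-2,1,1]
  R2 -= -3·R0 → [0,4,-5,1]
  R3 -= -1·R0 → [0,4,-5,2]
  R2 -= -2·R1 → [0,0,-3,3]
  R3 -= -2·R1 → [0,0,-3,4]
  R3 -= 1·R2 → [0,0,0,1]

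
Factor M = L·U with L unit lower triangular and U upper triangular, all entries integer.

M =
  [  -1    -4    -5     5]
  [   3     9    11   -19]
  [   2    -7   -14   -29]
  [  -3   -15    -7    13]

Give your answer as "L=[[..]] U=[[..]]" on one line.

  R1 -= -3·R0 → [0,-3,-4,-4]
  R2 -= -2·R0 → [0,-15,-24,-19]
  R3 -= 3·R0 → [0,-3,8,-2]
  R2 -= 5·R1 → [0,0,-4,1]
  R3 -= 1·R1 → [0,0,12,2]
  R3 -= -3·R2 → [0,0,0,5]

L=[[1,0,0,0],[-3,1,0,0],[-2,5,1,0],[3,1,-3,1]] U=[[-1,-4,-5,5],[0,-3,-4,-4],[0,0,-4,1],[0,0,0,5]]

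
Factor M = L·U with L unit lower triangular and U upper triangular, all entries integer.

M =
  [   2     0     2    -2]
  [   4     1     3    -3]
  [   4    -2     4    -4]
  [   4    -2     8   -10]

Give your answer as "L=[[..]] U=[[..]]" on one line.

  row1 -= 2·row0 → [0,1,-1,1]
  row2 -= 2·row0 → [0,-2,0,0]
  row3 -= 2·row0 → [0,-2,4,-6]
  row2 -= -2·row1 → [0,0,-2,2]
  row3 -= -2·row1 → [0,0,2,-4]
  row3 -= -1·row2 → [0,0,0,-2]

L=[[1,0,0,0],[2,1,0,0],[2,-2,1,0],[2,-2,-1,1]] U=[[2,0,2,-2],[0,1,-1,1],[0,0,-2,2],[0,0,0,-2]]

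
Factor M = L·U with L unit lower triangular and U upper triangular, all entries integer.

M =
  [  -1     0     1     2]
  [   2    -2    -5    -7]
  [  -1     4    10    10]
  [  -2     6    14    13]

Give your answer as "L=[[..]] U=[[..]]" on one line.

L=[[1,0,0,0],[-2,1,0,0],[1,-2,1,0],[2,-3,1,1]] U=[[-1,0,1,2],[0,-2,-3,-3],[0,0,3,2],[0,0,0,-2]]

  R1 -= -2·R0 → [0,-2,-3,-3]
  R2 -= 1·R0 → [0,4,9,8]
  R3 -= 2·R0 → [0,6,12,9]
  R2 -= -2·R1 → [0,0,3,2]
  R3 -= -3·R1 → [0,0,3,0]
  R3 -= 1·R2 → [0,0,0,-2]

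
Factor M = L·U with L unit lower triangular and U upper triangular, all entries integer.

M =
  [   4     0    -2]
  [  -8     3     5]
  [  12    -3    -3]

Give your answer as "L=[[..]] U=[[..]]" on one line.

  r1 -= -2·r0 → [0,3,1]
  r2 -= 3·r0 → [0,-3,3]
  r2 -= -1·r1 → [0,0,4]

L=[[1,0,0],[-2,1,0],[3,-1,1]] U=[[4,0,-2],[0,3,1],[0,0,4]]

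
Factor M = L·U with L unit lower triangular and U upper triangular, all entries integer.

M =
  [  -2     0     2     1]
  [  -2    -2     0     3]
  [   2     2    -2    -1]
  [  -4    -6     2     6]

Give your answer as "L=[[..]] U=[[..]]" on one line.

L=[[1,0,0,0],[1,1,0,0],[-1,-1,1,0],[2,3,-2,1]] U=[[-2,0,2,1],[0,-2,-2,2],[0,0,-2,2],[0,0,0,2]]

  row1 -= 1·row0 → [0,-2,-2,2]
  row2 -= -1·row0 → [0,2,0,0]
  row3 -= 2·row0 → [0,-6,-2,4]
  row2 -= -1·row1 → [0,0,-2,2]
  row3 -= 3·row1 → [0,0,4,-2]
  row3 -= -2·row2 → [0,0,0,2]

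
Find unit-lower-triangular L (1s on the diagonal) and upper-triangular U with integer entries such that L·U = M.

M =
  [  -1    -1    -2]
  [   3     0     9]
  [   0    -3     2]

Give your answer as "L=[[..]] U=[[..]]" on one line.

L=[[1,0,0],[-3,1,0],[0,1,1]] U=[[-1,-1,-2],[0,-3,3],[0,0,-1]]

  r1 -= -3·r0 → [0,-3,3]
  r2 -= 0·r0 → [0,-3,2]
  r2 -= 1·r1 → [0,0,-1]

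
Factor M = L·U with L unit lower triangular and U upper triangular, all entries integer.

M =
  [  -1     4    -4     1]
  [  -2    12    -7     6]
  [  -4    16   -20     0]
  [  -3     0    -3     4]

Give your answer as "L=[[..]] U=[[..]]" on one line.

L=[[1,0,0,0],[2,1,0,0],[4,0,1,0],[3,-3,-3,1]] U=[[-1,4,-4,1],[0,4,1,4],[0,0,-4,-4],[0,0,0,1]]

  r1 -= 2·r0 → [0,4,1,4]
  r2 -= 4·r0 → [0,0,-4,-4]
  r3 -= 3·r0 → [0,-12,9,1]
  r2 -= 0·r1 → [0,0,-4,-4]
  r3 -= -3·r1 → [0,0,12,13]
  r3 -= -3·r2 → [0,0,0,1]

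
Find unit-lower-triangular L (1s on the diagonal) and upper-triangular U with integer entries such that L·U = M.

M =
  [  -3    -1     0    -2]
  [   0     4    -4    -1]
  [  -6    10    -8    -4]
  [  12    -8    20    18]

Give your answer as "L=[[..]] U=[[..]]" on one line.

L=[[1,0,0,0],[0,1,0,0],[2,3,1,0],[-4,-3,2,1]] U=[[-3,-1,0,-2],[0,4,-4,-1],[0,0,4,3],[0,0,0,1]]

  r1 -= 0·r0 → [0,4,-4,-1]
  r2 -= 2·r0 → [0,12,-8,0]
  r3 -= -4·r0 → [0,-12,20,10]
  r2 -= 3·r1 → [0,0,4,3]
  r3 -= -3·r1 → [0,0,8,7]
  r3 -= 2·r2 → [0,0,0,1]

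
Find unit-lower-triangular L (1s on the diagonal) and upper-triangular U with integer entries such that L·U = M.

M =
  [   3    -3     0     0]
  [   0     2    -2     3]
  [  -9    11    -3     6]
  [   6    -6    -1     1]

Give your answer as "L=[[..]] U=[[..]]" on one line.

L=[[1,0,0,0],[0,1,0,0],[-3,1,1,0],[2,0,1,1]] U=[[3,-3,0,0],[0,2,-2,3],[0,0,-1,3],[0,0,0,-2]]

  row1 -= 0·row0 → [0,2,-2,3]
  row2 -= -3·row0 → [0,2,-3,6]
  row3 -= 2·row0 → [0,0,-1,1]
  row2 -= 1·row1 → [0,0,-1,3]
  row3 -= 0·row1 → [0,0,-1,1]
  row3 -= 1·row2 → [0,0,0,-2]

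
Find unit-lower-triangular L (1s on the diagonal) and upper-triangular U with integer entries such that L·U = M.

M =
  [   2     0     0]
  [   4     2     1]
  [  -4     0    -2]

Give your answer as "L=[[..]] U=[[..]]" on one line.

L=[[1,0,0],[2,1,0],[-2,0,1]] U=[[2,0,0],[0,2,1],[0,0,-2]]

  r1 -= 2·r0 → [0,2,1]
  r2 -= -2·r0 → [0,0,-2]
  r2 -= 0·r1 → [0,0,-2]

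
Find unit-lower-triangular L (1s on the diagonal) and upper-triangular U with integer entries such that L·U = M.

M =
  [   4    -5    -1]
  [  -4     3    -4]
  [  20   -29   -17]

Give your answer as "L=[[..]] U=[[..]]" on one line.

L=[[1,0,0],[-1,1,0],[5,2,1]] U=[[4,-5,-1],[0,-2,-5],[0,0,-2]]

  r1 -= -1·r0 → [0,-2,-5]
  r2 -= 5·r0 → [0,-4,-12]
  r2 -= 2·r1 → [0,0,-2]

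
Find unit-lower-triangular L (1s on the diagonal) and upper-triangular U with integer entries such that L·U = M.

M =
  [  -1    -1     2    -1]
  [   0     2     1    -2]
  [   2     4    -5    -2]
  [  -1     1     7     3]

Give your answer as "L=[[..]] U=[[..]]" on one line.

L=[[1,0,0,0],[0,1,0,0],[-2,1,1,0],[1,1,-2,1]] U=[[-1,-1,2,-1],[0,2,1,-2],[0,0,-2,-2],[0,0,0,2]]

  R1 -= 0·R0 → [0,2,1,-2]
  R2 -= -2·R0 → [0,2,-1,-4]
  R3 -= 1·R0 → [0,2,5,4]
  R2 -= 1·R1 → [0,0,-2,-2]
  R3 -= 1·R1 → [0,0,4,6]
  R3 -= -2·R2 → [0,0,0,2]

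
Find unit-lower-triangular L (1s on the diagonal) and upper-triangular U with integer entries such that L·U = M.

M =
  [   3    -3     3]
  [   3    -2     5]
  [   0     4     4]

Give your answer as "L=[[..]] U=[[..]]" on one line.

L=[[1,0,0],[1,1,0],[0,4,1]] U=[[3,-3,3],[0,1,2],[0,0,-4]]

  r1 -= 1·r0 → [0,1,2]
  r2 -= 0·r0 → [0,4,4]
  r2 -= 4·r1 → [0,0,-4]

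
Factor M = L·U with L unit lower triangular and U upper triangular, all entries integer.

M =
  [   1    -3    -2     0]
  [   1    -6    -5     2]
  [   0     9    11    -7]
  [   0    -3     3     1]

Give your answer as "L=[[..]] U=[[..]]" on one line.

  R1 -= 1·R0 → [0,-3,-3,2]
  R2 -= 0·R0 → [0,9,11,-7]
  R3 -= 0·R0 → [0,-3,3,1]
  R2 -= -3·R1 → [0,0,2,-1]
  R3 -= 1·R1 → [0,0,6,-1]
  R3 -= 3·R2 → [0,0,0,2]

L=[[1,0,0,0],[1,1,0,0],[0,-3,1,0],[0,1,3,1]] U=[[1,-3,-2,0],[0,-3,-3,2],[0,0,2,-1],[0,0,0,2]]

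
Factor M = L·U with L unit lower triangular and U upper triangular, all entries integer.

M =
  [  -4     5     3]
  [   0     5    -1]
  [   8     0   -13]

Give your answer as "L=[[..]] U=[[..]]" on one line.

  r1 -= 0·r0 → [0,5,-1]
  r2 -= -2·r0 → [0,10,-7]
  r2 -= 2·r1 → [0,0,-5]

L=[[1,0,0],[0,1,0],[-2,2,1]] U=[[-4,5,3],[0,5,-1],[0,0,-5]]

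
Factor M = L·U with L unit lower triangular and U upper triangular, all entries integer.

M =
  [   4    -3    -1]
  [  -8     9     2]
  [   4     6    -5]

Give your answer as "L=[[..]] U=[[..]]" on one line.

  row1 -= -2·row0 → [0,3,0]
  row2 -= 1·row0 → [0,9,-4]
  row2 -= 3·row1 → [0,0,-4]

L=[[1,0,0],[-2,1,0],[1,3,1]] U=[[4,-3,-1],[0,3,0],[0,0,-4]]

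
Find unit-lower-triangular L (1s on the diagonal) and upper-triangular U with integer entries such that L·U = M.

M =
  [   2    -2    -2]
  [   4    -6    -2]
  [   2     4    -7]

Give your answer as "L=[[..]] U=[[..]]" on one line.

L=[[1,0,0],[2,1,0],[1,-3,1]] U=[[2,-2,-2],[0,-2,2],[0,0,1]]

  R1 -= 2·R0 → [0,-2,2]
  R2 -= 1·R0 → [0,6,-5]
  R2 -= -3·R1 → [0,0,1]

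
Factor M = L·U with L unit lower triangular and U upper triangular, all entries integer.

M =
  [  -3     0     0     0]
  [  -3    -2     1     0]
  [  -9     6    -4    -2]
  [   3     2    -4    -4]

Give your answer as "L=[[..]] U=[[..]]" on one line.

L=[[1,0,0,0],[1,1,0,0],[3,-3,1,0],[-1,-1,3,1]] U=[[-3,0,0,0],[0,-2,1,0],[0,0,-1,-2],[0,0,0,2]]

  R1 -= 1·R0 → [0,-2,1,0]
  R2 -= 3·R0 → [0,6,-4,-2]
  R3 -= -1·R0 → [0,2,-4,-4]
  R2 -= -3·R1 → [0,0,-1,-2]
  R3 -= -1·R1 → [0,0,-3,-4]
  R3 -= 3·R2 → [0,0,0,2]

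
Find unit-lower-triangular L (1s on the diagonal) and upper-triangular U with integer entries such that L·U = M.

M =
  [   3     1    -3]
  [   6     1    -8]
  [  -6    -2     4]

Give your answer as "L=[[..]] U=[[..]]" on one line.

  r1 -= 2·r0 → [0,-1,-2]
  r2 -= -2·r0 → [0,0,-2]
  r2 -= 0·r1 → [0,0,-2]

L=[[1,0,0],[2,1,0],[-2,0,1]] U=[[3,1,-3],[0,-1,-2],[0,0,-2]]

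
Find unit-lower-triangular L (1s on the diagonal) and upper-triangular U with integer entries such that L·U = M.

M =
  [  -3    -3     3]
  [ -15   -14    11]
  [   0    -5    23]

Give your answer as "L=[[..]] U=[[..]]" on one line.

  r1 -= 5·r0 → [0,1,-4]
  r2 -= 0·r0 → [0,-5,23]
  r2 -= -5·r1 → [0,0,3]

L=[[1,0,0],[5,1,0],[0,-5,1]] U=[[-3,-3,3],[0,1,-4],[0,0,3]]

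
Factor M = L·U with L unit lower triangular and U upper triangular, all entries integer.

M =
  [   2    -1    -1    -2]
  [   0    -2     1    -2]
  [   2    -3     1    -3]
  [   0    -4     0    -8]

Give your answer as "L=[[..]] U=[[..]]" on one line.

  r1 -= 0·r0 → [0,-2,1,-2]
  r2 -= 1·r0 → [0,-2,2,-1]
  r3 -= 0·r0 → [0,-4,0,-8]
  r2 -= 1·r1 → [0,0,1,1]
  r3 -= 2·r1 → [0,0,-2,-4]
  r3 -= -2·r2 → [0,0,0,-2]

L=[[1,0,0,0],[0,1,0,0],[1,1,1,0],[0,2,-2,1]] U=[[2,-1,-1,-2],[0,-2,1,-2],[0,0,1,1],[0,0,0,-2]]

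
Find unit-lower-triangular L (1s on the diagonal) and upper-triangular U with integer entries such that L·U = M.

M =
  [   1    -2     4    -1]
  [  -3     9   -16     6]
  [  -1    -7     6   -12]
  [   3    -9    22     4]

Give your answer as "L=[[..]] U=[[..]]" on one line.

L=[[1,0,0,0],[-3,1,0,0],[-1,-3,1,0],[3,-1,-3,1]] U=[[1,-2,4,-1],[0,3,-4,3],[0,0,-2,-4],[0,0,0,-2]]

  r1 -= -3·r0 → [0,3,-4,3]
  r2 -= -1·r0 → [0,-9,10,-13]
  r3 -= 3·r0 → [0,-3,10,7]
  r2 -= -3·r1 → [0,0,-2,-4]
  r3 -= -1·r1 → [0,0,6,10]
  r3 -= -3·r2 → [0,0,0,-2]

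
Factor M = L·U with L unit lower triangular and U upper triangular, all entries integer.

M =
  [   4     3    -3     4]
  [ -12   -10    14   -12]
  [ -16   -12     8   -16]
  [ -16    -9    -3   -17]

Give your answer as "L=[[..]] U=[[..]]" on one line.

L=[[1,0,0,0],[-3,1,0,0],[-4,0,1,0],[-4,-3,0,1]] U=[[4,3,-3,4],[0,-1,5,0],[0,0,-4,0],[0,0,0,-1]]

  row1 -= -3·row0 → [0,-1,5,0]
  row2 -= -4·row0 → [0,0,-4,0]
  row3 -= -4·row0 → [0,3,-15,-1]
  row2 -= 0·row1 → [0,0,-4,0]
  row3 -= -3·row1 → [0,0,0,-1]
  row3 -= 0·row2 → [0,0,0,-1]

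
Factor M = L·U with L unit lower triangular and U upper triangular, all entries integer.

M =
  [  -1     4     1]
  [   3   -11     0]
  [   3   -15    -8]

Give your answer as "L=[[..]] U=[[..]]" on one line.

  R1 -= -3·R0 → [0,1,3]
  R2 -= -3·R0 → [0,-3,-5]
  R2 -= -3·R1 → [0,0,4]

L=[[1,0,0],[-3,1,0],[-3,-3,1]] U=[[-1,4,1],[0,1,3],[0,0,4]]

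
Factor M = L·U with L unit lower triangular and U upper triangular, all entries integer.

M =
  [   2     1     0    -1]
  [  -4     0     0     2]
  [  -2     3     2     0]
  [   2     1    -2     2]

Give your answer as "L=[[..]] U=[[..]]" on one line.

  R1 -= -2·R0 → [0,2,0,0]
  R2 -= -1·R0 → [0,4,2,-1]
  R3 -= 1·R0 → [0,0,-2,3]
  R2 -= 2·R1 → [0,0,2,-1]
  R3 -= 0·R1 → [0,0,-2,3]
  R3 -= -1·R2 → [0,0,0,2]

L=[[1,0,0,0],[-2,1,0,0],[-1,2,1,0],[1,0,-1,1]] U=[[2,1,0,-1],[0,2,0,0],[0,0,2,-1],[0,0,0,2]]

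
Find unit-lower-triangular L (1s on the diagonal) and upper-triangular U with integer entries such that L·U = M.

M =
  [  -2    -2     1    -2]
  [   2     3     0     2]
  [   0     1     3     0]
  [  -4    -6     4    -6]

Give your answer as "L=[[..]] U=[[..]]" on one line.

  R1 -= -1·R0 → [0,1,1,0]
  R2 -= 0·R0 → [0,1,3,0]
  R3 -= 2·R0 → [0,-2,2,-2]
  R2 -= 1·R1 → [0,0,2,0]
  R3 -= -2·R1 → [0,0,4,-2]
  R3 -= 2·R2 → [0,0,0,-2]

L=[[1,0,0,0],[-1,1,0,0],[0,1,1,0],[2,-2,2,1]] U=[[-2,-2,1,-2],[0,1,1,0],[0,0,2,0],[0,0,0,-2]]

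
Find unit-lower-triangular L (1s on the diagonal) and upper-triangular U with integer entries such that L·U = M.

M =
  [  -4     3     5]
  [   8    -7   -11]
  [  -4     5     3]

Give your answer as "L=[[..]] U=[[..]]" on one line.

L=[[1,0,0],[-2,1,0],[1,-2,1]] U=[[-4,3,5],[0,-1,-1],[0,0,-4]]

  row1 -= -2·row0 → [0,-1,-1]
  row2 -= 1·row0 → [0,2,-2]
  row2 -= -2·row1 → [0,0,-4]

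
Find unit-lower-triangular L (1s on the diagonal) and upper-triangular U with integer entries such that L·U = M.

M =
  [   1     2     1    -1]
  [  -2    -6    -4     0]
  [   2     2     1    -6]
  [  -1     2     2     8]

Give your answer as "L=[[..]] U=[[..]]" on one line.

L=[[1,0,0,0],[-2,1,0,0],[2,1,1,0],[-1,-2,-1,1]] U=[[1,2,1,-1],[0,-2,-2,-2],[0,0,1,-2],[0,0,0,1]]

  R1 -= -2·R0 → [0,-2,-2,-2]
  R2 -= 2·R0 → [0,-2,-1,-4]
  R3 -= -1·R0 → [0,4,3,7]
  R2 -= 1·R1 → [0,0,1,-2]
  R3 -= -2·R1 → [0,0,-1,3]
  R3 -= -1·R2 → [0,0,0,1]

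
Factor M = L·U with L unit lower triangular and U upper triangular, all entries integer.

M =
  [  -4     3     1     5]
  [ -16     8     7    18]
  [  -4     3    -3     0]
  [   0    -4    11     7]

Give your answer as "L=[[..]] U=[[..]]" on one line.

L=[[1,0,0,0],[4,1,0,0],[1,0,1,0],[0,1,-2,1]] U=[[-4,3,1,5],[0,-4,3,-2],[0,0,-4,-5],[0,0,0,-1]]

  row1 -= 4·row0 → [0,-4,3,-2]
  row2 -= 1·row0 → [0,0,-4,-5]
  row3 -= 0·row0 → [0,-4,11,7]
  row2 -= 0·row1 → [0,0,-4,-5]
  row3 -= 1·row1 → [0,0,8,9]
  row3 -= -2·row2 → [0,0,0,-1]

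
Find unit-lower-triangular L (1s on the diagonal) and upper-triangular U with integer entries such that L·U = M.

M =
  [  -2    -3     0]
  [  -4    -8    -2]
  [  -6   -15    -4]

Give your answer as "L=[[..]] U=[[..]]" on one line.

  R1 -= 2·R0 → [0,-2,-2]
  R2 -= 3·R0 → [0,-6,-4]
  R2 -= 3·R1 → [0,0,2]

L=[[1,0,0],[2,1,0],[3,3,1]] U=[[-2,-3,0],[0,-2,-2],[0,0,2]]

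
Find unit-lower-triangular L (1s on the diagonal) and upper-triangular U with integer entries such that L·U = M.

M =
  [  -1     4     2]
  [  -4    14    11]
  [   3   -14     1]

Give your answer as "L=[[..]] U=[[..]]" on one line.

  r1 -= 4·r0 → [0,-2,3]
  r2 -= -3·r0 → [0,-2,7]
  r2 -= 1·r1 → [0,0,4]

L=[[1,0,0],[4,1,0],[-3,1,1]] U=[[-1,4,2],[0,-2,3],[0,0,4]]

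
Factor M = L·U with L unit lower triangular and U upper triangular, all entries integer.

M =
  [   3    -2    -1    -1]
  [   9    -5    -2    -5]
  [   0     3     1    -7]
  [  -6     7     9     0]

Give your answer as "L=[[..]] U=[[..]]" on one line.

L=[[1,0,0,0],[3,1,0,0],[0,3,1,0],[-2,3,-2,1]] U=[[3,-2,-1,-1],[0,1,1,-2],[0,0,-2,-1],[0,0,0,2]]

  R1 -= 3·R0 → [0,1,1,-2]
  R2 -= 0·R0 → [0,3,1,-7]
  R3 -= -2·R0 → [0,3,7,-2]
  R2 -= 3·R1 → [0,0,-2,-1]
  R3 -= 3·R1 → [0,0,4,4]
  R3 -= -2·R2 → [0,0,0,2]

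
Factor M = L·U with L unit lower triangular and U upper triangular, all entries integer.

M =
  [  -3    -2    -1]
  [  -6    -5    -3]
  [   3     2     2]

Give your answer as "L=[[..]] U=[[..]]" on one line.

  row1 -= 2·row0 → [0,-1,-1]
  row2 -= -1·row0 → [0,0,1]
  row2 -= 0·row1 → [0,0,1]

L=[[1,0,0],[2,1,0],[-1,0,1]] U=[[-3,-2,-1],[0,-1,-1],[0,0,1]]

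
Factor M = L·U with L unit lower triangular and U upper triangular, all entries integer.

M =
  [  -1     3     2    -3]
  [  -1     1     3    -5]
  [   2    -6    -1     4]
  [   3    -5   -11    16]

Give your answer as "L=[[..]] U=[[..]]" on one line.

  row1 -= 1·row0 → [0,-2,1,-2]
  row2 -= -2·row0 → [0,0,3,-2]
  row3 -= -3·row0 → [0,4,-5,7]
  row2 -= 0·row1 → [0,0,3,-2]
  row3 -= -2·row1 → [0,0,-3,3]
  row3 -= -1·row2 → [0,0,0,1]

L=[[1,0,0,0],[1,1,0,0],[-2,0,1,0],[-3,-2,-1,1]] U=[[-1,3,2,-3],[0,-2,1,-2],[0,0,3,-2],[0,0,0,1]]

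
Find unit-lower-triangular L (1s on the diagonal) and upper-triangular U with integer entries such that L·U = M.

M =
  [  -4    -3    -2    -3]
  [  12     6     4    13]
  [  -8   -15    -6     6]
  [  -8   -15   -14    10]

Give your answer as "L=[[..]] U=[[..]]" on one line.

  R1 -= -3·R0 → [0,-3,-2,4]
  R2 -= 2·R0 → [0,-9,-2,12]
  R3 -= 2·R0 → [0,-9,-10,16]
  R2 -= 3·R1 → [0,0,4,0]
  R3 -= 3·R1 → [0,0,-4,4]
  R3 -= -1·R2 → [0,0,0,4]

L=[[1,0,0,0],[-3,1,0,0],[2,3,1,0],[2,3,-1,1]] U=[[-4,-3,-2,-3],[0,-3,-2,4],[0,0,4,0],[0,0,0,4]]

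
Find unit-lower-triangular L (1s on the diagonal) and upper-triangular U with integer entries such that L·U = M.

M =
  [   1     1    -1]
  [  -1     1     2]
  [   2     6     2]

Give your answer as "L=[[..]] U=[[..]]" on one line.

L=[[1,0,0],[-1,1,0],[2,2,1]] U=[[1,1,-1],[0,2,1],[0,0,2]]

  R1 -= -1·R0 → [0,2,1]
  R2 -= 2·R0 → [0,4,4]
  R2 -= 2·R1 → [0,0,2]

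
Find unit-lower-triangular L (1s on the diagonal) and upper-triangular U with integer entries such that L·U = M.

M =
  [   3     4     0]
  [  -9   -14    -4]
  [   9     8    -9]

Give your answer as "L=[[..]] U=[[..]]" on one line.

L=[[1,0,0],[-3,1,0],[3,2,1]] U=[[3,4,0],[0,-2,-4],[0,0,-1]]

  R1 -= -3·R0 → [0,-2,-4]
  R2 -= 3·R0 → [0,-4,-9]
  R2 -= 2·R1 → [0,0,-1]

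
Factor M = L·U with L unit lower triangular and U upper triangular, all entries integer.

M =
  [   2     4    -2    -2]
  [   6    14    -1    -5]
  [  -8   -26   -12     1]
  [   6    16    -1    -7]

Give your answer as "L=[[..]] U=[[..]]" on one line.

L=[[1,0,0,0],[3,1,0,0],[-4,-5,1,0],[3,2,-1,1]] U=[[2,4,-2,-2],[0,2,5,1],[0,0,5,-2],[0,0,0,-5]]

  r1 -= 3·r0 → [0,2,5,1]
  r2 -= -4·r0 → [0,-10,-20,-7]
  r3 -= 3·r0 → [0,4,5,-1]
  r2 -= -5·r1 → [0,0,5,-2]
  r3 -= 2·r1 → [0,0,-5,-3]
  r3 -= -1·r2 → [0,0,0,-5]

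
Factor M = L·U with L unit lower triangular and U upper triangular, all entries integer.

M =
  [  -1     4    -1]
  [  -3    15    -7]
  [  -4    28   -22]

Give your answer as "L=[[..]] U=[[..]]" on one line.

  row1 -= 3·row0 → [0,3,-4]
  row2 -= 4·row0 → [0,12,-18]
  row2 -= 4·row1 → [0,0,-2]

L=[[1,0,0],[3,1,0],[4,4,1]] U=[[-1,4,-1],[0,3,-4],[0,0,-2]]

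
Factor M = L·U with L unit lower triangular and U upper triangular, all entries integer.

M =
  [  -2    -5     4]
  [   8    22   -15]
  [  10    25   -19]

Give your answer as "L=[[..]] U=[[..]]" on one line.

  r1 -= -4·r0 → [0,2,1]
  r2 -= -5·r0 → [0,0,1]
  r2 -= 0·r1 → [0,0,1]

L=[[1,0,0],[-4,1,0],[-5,0,1]] U=[[-2,-5,4],[0,2,1],[0,0,1]]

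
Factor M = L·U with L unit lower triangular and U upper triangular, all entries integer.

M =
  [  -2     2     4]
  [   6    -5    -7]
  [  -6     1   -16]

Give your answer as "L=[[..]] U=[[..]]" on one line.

L=[[1,0,0],[-3,1,0],[3,-5,1]] U=[[-2,2,4],[0,1,5],[0,0,-3]]

  row1 -= -3·row0 → [0,1,5]
  row2 -= 3·row0 → [0,-5,-28]
  row2 -= -5·row1 → [0,0,-3]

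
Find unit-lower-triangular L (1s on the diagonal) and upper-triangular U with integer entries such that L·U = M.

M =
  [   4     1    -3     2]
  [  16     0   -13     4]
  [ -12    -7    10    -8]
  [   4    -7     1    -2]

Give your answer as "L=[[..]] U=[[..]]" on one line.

  r1 -= 4·r0 → [0,-4,-1,-4]
  r2 -= -3·r0 → [0,-4,1,-2]
  r3 -= 1·r0 → [0,-8,4,-4]
  r2 -= 1·r1 → [0,0,2,2]
  r3 -= 2·r1 → [0,0,6,4]
  r3 -= 3·r2 → [0,0,0,-2]

L=[[1,0,0,0],[4,1,0,0],[-3,1,1,0],[1,2,3,1]] U=[[4,1,-3,2],[0,-4,-1,-4],[0,0,2,2],[0,0,0,-2]]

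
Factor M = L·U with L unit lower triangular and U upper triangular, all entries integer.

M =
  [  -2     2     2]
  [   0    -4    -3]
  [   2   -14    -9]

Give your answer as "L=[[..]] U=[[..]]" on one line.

  R1 -= 0·R0 → [0,-4,-3]
  R2 -= -1·R0 → [0,-12,-7]
  R2 -= 3·R1 → [0,0,2]

L=[[1,0,0],[0,1,0],[-1,3,1]] U=[[-2,2,2],[0,-4,-3],[0,0,2]]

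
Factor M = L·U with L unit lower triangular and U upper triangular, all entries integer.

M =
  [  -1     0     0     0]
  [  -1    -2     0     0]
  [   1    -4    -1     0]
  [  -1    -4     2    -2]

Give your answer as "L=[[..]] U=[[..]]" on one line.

  r1 -= 1·r0 → [0,-2,0,0]
  r2 -= -1·r0 → [0,-4,-1,0]
  r3 -= 1·r0 → [0,-4,2,-2]
  r2 -= 2·r1 → [0,0,-1,0]
  r3 -= 2·r1 → [0,0,2,-2]
  r3 -= -2·r2 → [0,0,0,-2]

L=[[1,0,0,0],[1,1,0,0],[-1,2,1,0],[1,2,-2,1]] U=[[-1,0,0,0],[0,-2,0,0],[0,0,-1,0],[0,0,0,-2]]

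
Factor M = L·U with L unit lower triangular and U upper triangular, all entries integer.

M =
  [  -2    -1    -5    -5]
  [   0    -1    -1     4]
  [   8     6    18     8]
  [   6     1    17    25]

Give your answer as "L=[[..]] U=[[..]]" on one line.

  R1 -= 0·R0 → [0,-1,-1,4]
  R2 -= -4·R0 → [0,2,-2,-12]
  R3 -= -3·R0 → [0,-2,2,10]
  R2 -= -2·R1 → [0,0,-4,-4]
  R3 -= 2·R1 → [0,0,4,2]
  R3 -= -1·R2 → [0,0,0,-2]

L=[[1,0,0,0],[0,1,0,0],[-4,-2,1,0],[-3,2,-1,1]] U=[[-2,-1,-5,-5],[0,-1,-1,4],[0,0,-4,-4],[0,0,0,-2]]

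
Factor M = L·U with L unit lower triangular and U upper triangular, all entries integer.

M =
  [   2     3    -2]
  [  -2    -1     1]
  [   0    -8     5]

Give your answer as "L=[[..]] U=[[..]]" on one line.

L=[[1,0,0],[-1,1,0],[0,-4,1]] U=[[2,3,-2],[0,2,-1],[0,0,1]]

  row1 -= -1·row0 → [0,2,-1]
  row2 -= 0·row0 → [0,-8,5]
  row2 -= -4·row1 → [0,0,1]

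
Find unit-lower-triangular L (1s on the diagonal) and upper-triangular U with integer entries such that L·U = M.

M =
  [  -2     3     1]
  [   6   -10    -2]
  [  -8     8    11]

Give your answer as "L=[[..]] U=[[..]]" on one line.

  R1 -= -3·R0 → [0,-1,1]
  R2 -= 4·R0 → [0,-4,7]
  R2 -= 4·R1 → [0,0,3]

L=[[1,0,0],[-3,1,0],[4,4,1]] U=[[-2,3,1],[0,-1,1],[0,0,3]]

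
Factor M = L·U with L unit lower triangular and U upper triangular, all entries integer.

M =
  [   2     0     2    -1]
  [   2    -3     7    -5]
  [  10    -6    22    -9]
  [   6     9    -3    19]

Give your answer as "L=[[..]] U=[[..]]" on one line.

L=[[1,0,0,0],[1,1,0,0],[5,2,1,0],[3,-3,3,1]] U=[[2,0,2,-1],[0,-3,5,-4],[0,0,2,4],[0,0,0,-2]]

  r1 -= 1·r0 → [0,-3,5,-4]
  r2 -= 5·r0 → [0,-6,12,-4]
  r3 -= 3·r0 → [0,9,-9,22]
  r2 -= 2·r1 → [0,0,2,4]
  r3 -= -3·r1 → [0,0,6,10]
  r3 -= 3·r2 → [0,0,0,-2]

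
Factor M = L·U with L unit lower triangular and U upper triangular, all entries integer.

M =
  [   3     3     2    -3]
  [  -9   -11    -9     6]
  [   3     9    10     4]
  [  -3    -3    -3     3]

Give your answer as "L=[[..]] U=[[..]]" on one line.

L=[[1,0,0,0],[-3,1,0,0],[1,-3,1,0],[-1,0,1,1]] U=[[3,3,2,-3],[0,-2,-3,-3],[0,0,-1,-2],[0,0,0,2]]

  R1 -= -3·R0 → [0,-2,-3,-3]
  R2 -= 1·R0 → [0,6,8,7]
  R3 -= -1·R0 → [0,0,-1,0]
  R2 -= -3·R1 → [0,0,-1,-2]
  R3 -= 0·R1 → [0,0,-1,0]
  R3 -= 1·R2 → [0,0,0,2]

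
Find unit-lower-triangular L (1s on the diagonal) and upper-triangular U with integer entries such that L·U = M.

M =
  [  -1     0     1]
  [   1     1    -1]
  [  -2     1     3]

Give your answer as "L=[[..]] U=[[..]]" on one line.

  r1 -= -1·r0 → [0,1,0]
  r2 -= 2·r0 → [0,1,1]
  r2 -= 1·r1 → [0,0,1]

L=[[1,0,0],[-1,1,0],[2,1,1]] U=[[-1,0,1],[0,1,0],[0,0,1]]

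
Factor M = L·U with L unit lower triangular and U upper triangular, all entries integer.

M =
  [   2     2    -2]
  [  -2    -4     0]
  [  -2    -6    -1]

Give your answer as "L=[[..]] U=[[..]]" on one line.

  row1 -= -1·row0 → [0,-2,-2]
  row2 -= -1·row0 → [0,-4,-3]
  row2 -= 2·row1 → [0,0,1]

L=[[1,0,0],[-1,1,0],[-1,2,1]] U=[[2,2,-2],[0,-2,-2],[0,0,1]]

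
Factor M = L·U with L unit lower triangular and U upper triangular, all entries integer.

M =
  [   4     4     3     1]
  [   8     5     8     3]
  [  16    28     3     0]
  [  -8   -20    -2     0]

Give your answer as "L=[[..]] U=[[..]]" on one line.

  R1 -= 2·R0 → [0,-3,2,1]
  R2 -= 4·R0 → [0,12,-9,-4]
  R3 -= -2·R0 → [0,-12,4,2]
  R2 -= -4·R1 → [0,0,-1,0]
  R3 -= 4·R1 → [0,0,-4,-2]
  R3 -= 4·R2 → [0,0,0,-2]

L=[[1,0,0,0],[2,1,0,0],[4,-4,1,0],[-2,4,4,1]] U=[[4,4,3,1],[0,-3,2,1],[0,0,-1,0],[0,0,0,-2]]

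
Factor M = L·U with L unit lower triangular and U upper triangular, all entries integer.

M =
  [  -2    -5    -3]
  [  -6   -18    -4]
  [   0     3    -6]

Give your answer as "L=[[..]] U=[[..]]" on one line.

  R1 -= 3·R0 → [0,-3,5]
  R2 -= 0·R0 → [0,3,-6]
  R2 -= -1·R1 → [0,0,-1]

L=[[1,0,0],[3,1,0],[0,-1,1]] U=[[-2,-5,-3],[0,-3,5],[0,0,-1]]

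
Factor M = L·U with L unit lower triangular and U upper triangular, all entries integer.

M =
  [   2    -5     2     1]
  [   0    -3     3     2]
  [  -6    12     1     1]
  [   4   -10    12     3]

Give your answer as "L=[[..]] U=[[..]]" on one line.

  row1 -= 0·row0 → [0,-3,3,2]
  row2 -= -3·row0 → [0,-3,7,4]
  row3 -= 2·row0 → [0,0,8,1]
  row2 -= 1·row1 → [0,0,4,2]
  row3 -= 0·row1 → [0,0,8,1]
  row3 -= 2·row2 → [0,0,0,-3]

L=[[1,0,0,0],[0,1,0,0],[-3,1,1,0],[2,0,2,1]] U=[[2,-5,2,1],[0,-3,3,2],[0,0,4,2],[0,0,0,-3]]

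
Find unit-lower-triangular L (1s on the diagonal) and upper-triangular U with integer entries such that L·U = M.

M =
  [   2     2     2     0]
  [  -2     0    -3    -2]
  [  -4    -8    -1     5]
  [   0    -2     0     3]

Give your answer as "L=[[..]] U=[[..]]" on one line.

L=[[1,0,0,0],[-1,1,0,0],[-2,-2,1,0],[0,-1,-1,1]] U=[[2,2,2,0],[0,2,-1,-2],[0,0,1,1],[0,0,0,2]]

  row1 -= -1·row0 → [0,2,-1,-2]
  row2 -= -2·row0 → [0,-4,3,5]
  row3 -= 0·row0 → [0,-2,0,3]
  row2 -= -2·row1 → [0,0,1,1]
  row3 -= -1·row1 → [0,0,-1,1]
  row3 -= -1·row2 → [0,0,0,2]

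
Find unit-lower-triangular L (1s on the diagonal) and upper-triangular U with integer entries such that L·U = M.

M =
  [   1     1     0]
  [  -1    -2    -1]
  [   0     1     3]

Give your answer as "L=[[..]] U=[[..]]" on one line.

  R1 -= -1·R0 → [0,-1,-1]
  R2 -= 0·R0 → [0,1,3]
  R2 -= -1·R1 → [0,0,2]

L=[[1,0,0],[-1,1,0],[0,-1,1]] U=[[1,1,0],[0,-1,-1],[0,0,2]]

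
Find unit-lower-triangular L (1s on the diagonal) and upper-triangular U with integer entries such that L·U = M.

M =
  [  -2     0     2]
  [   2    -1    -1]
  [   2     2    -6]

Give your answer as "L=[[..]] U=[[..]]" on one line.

L=[[1,0,0],[-1,1,0],[-1,-2,1]] U=[[-2,0,2],[0,-1,1],[0,0,-2]]

  R1 -= -1·R0 → [0,-1,1]
  R2 -= -1·R0 → [0,2,-4]
  R2 -= -2·R1 → [0,0,-2]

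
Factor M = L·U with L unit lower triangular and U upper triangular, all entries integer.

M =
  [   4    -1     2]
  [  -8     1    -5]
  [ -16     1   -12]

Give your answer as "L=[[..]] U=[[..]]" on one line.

  row1 -= -2·row0 → [0,-1,-1]
  row2 -= -4·row0 → [0,-3,-4]
  row2 -= 3·row1 → [0,0,-1]

L=[[1,0,0],[-2,1,0],[-4,3,1]] U=[[4,-1,2],[0,-1,-1],[0,0,-1]]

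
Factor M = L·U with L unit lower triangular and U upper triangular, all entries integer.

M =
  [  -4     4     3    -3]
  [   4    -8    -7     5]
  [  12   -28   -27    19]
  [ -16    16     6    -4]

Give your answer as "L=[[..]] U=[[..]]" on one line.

L=[[1,0,0,0],[-1,1,0,0],[-3,4,1,0],[4,0,3,1]] U=[[-4,4,3,-3],[0,-4,-4,2],[0,0,-2,2],[0,0,0,2]]

  R1 -= -1·R0 → [0,-4,-4,2]
  R2 -= -3·R0 → [0,-16,-18,10]
  R3 -= 4·R0 → [0,0,-6,8]
  R2 -= 4·R1 → [0,0,-2,2]
  R3 -= 0·R1 → [0,0,-6,8]
  R3 -= 3·R2 → [0,0,0,2]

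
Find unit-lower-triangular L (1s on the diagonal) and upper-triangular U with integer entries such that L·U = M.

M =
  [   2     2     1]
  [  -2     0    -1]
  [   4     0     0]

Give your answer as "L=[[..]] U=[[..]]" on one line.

  r1 -= -1·r0 → [0,2,0]
  r2 -= 2·r0 → [0,-4,-2]
  r2 -= -2·r1 → [0,0,-2]

L=[[1,0,0],[-1,1,0],[2,-2,1]] U=[[2,2,1],[0,2,0],[0,0,-2]]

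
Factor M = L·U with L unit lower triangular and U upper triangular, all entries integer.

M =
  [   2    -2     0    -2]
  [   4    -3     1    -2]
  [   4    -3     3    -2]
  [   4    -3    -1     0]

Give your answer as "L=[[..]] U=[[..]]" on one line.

  r1 -= 2·r0 → [0,1,1,2]
  r2 -= 2·r0 → [0,1,3,2]
  r3 -= 2·r0 → [0,1,-1,4]
  r2 -= 1·r1 → [0,0,2,0]
  r3 -= 1·r1 → [0,0,-2,2]
  r3 -= -1·r2 → [0,0,0,2]

L=[[1,0,0,0],[2,1,0,0],[2,1,1,0],[2,1,-1,1]] U=[[2,-2,0,-2],[0,1,1,2],[0,0,2,0],[0,0,0,2]]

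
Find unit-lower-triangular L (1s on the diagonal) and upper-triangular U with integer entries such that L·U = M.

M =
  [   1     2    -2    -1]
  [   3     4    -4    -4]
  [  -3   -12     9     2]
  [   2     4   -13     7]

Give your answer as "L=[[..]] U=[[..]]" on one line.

  row1 -= 3·row0 → [0,-2,2,-1]
  row2 -= -3·row0 → [0,-6,3,-1]
  row3 -= 2·row0 → [0,0,-9,9]
  row2 -= 3·row1 → [0,0,-3,2]
  row3 -= 0·row1 → [0,0,-9,9]
  row3 -= 3·row2 → [0,0,0,3]

L=[[1,0,0,0],[3,1,0,0],[-3,3,1,0],[2,0,3,1]] U=[[1,2,-2,-1],[0,-2,2,-1],[0,0,-3,2],[0,0,0,3]]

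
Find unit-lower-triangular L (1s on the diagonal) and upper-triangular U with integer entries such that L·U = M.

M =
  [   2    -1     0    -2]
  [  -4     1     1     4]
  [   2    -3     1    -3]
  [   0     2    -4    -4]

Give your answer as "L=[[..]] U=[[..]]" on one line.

  row1 -= -2·row0 → [0,-1,1,0]
  row2 -= 1·row0 → [0,-2,1,-1]
  row3 -= 0·row0 → [0,2,-4,-4]
  row2 -= 2·row1 → [0,0,-1,-1]
  row3 -= -2·row1 → [0,0,-2,-4]
  row3 -= 2·row2 → [0,0,0,-2]

L=[[1,0,0,0],[-2,1,0,0],[1,2,1,0],[0,-2,2,1]] U=[[2,-1,0,-2],[0,-1,1,0],[0,0,-1,-1],[0,0,0,-2]]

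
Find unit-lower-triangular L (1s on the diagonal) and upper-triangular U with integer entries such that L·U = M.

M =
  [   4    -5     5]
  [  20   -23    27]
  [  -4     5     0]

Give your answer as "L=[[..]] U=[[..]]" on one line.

  r1 -= 5·r0 → [0,2,2]
  r2 -= -1·r0 → [0,0,5]
  r2 -= 0·r1 → [0,0,5]

L=[[1,0,0],[5,1,0],[-1,0,1]] U=[[4,-5,5],[0,2,2],[0,0,5]]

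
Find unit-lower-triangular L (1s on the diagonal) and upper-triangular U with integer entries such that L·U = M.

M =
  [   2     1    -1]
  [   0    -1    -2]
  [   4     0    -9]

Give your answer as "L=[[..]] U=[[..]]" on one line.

L=[[1,0,0],[0,1,0],[2,2,1]] U=[[2,1,-1],[0,-1,-2],[0,0,-3]]

  row1 -= 0·row0 → [0,-1,-2]
  row2 -= 2·row0 → [0,-2,-7]
  row2 -= 2·row1 → [0,0,-3]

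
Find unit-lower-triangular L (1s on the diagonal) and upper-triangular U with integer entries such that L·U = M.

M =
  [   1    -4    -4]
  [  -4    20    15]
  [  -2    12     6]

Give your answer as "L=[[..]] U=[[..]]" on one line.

  r1 -= -4·r0 → [0,4,-1]
  r2 -= -2·r0 → [0,4,-2]
  r2 -= 1·r1 → [0,0,-1]

L=[[1,0,0],[-4,1,0],[-2,1,1]] U=[[1,-4,-4],[0,4,-1],[0,0,-1]]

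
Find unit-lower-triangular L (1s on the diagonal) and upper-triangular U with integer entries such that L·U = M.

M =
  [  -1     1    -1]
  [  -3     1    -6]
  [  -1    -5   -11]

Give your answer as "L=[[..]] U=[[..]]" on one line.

  row1 -= 3·row0 → [0,-2,-3]
  row2 -= 1·row0 → [0,-6,-10]
  row2 -= 3·row1 → [0,0,-1]

L=[[1,0,0],[3,1,0],[1,3,1]] U=[[-1,1,-1],[0,-2,-3],[0,0,-1]]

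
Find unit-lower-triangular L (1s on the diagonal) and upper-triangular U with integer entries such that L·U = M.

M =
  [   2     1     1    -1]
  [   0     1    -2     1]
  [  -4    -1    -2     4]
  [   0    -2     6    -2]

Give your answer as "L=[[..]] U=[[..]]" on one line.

L=[[1,0,0,0],[0,1,0,0],[-2,1,1,0],[0,-2,1,1]] U=[[2,1,1,-1],[0,1,-2,1],[0,0,2,1],[0,0,0,-1]]

  R1 -= 0·R0 → [0,1,-2,1]
  R2 -= -2·R0 → [0,1,0,2]
  R3 -= 0·R0 → [0,-2,6,-2]
  R2 -= 1·R1 → [0,0,2,1]
  R3 -= -2·R1 → [0,0,2,0]
  R3 -= 1·R2 → [0,0,0,-1]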